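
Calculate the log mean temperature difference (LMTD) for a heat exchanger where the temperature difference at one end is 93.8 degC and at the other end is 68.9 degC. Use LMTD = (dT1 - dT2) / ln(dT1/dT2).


LMTD = (dT1 - dT2) / ln(dT1/dT2)
= (93.8 - 68.9) / ln(93.8 / 68.9) = 24.9 / 0.308509 = 80.71

80.71 degC


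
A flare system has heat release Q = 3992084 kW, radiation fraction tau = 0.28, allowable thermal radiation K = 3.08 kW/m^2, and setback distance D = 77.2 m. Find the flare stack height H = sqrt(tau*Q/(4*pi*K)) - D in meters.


tau*Q/(4*pi*K) = 0.28 * 3992084 / (4 * pi * 3.08) = 28880
sqrt(28880) = 169.941
H = 169.941 - 77.2 = 92.74

92.74 m


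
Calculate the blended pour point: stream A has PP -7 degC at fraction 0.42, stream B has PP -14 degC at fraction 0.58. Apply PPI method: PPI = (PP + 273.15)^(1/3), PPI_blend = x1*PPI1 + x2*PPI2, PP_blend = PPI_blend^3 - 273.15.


PPI_1 = (-7 + 273.15)^(1/3) = 6.432436
PPI_2 = (-14 + 273.15)^(1/3) = 6.375541
PPI_blend = 0.42 * 6.432436 + 0.58 * 6.375541 = 6.399437
PP_blend = 6.399437^3 - 273.15 = 262.0748 - 273.15 = -11.08

-11.08 degC


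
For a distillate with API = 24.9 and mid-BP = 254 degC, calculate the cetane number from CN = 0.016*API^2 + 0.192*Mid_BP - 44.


CN = 0.016 * 24.9^2 + 0.192 * 254 - 44
CN = 9.92016 + 48.768 - 44 = 14.68816

14.68816


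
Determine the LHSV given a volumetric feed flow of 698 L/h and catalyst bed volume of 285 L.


LHSV = volumetric feed rate / catalyst volume
= 698 L/h / 285 L
= 2.449 h^-1

2.449 h^-1


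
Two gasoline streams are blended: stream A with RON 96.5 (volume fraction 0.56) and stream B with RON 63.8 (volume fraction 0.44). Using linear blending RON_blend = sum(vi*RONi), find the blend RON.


Linear blending: RON_blend = sum(vi * RONi)
Contribution 1: 0.56 * 96.5 = 54.04
Contribution 2: 0.44 * 63.8 = 28.072
RON_blend = 54.04 + 28.072 = 82.112

82.112


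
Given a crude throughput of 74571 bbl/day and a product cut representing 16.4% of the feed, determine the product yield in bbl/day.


Crude throughput = 74571 bbl/day
Fraction yield = 16.4%
yield = throughput * fraction / 100
yield = 74571 * 16.4 / 100 = 12229.644

12229.644 bbl/day


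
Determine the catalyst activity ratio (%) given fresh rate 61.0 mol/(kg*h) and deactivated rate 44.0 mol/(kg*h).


Activity (%) = (rate_used / rate_fresh) * 100
rate_used = 44.0, rate_fresh = 61.0
= (44.0 / 61.0) * 100
= 0.7213 * 100 = 72.13

72.13 %


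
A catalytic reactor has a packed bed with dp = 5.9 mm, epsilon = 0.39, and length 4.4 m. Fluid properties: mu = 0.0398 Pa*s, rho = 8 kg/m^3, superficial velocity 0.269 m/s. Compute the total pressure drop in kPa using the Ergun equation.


dp = 5.9 mm = 0.0059 m
Viscous term = 150*0.0398*0.269*(1-0.39)^2 / (0.0059^2*0.39^3) = 289393
Inertial term = 1.75*8*0.269^2*(1-0.39) / (0.0059*0.39^3) = 1765.7
dP/L = 289393 + 1765.7 = 291159 Pa/m
dP = 291159 * 4.4 / 1000 = 1281 kPa

1281 kPa


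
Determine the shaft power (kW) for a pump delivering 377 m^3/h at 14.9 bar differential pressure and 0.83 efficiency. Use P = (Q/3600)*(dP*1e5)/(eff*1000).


Q = 377 / 3600 = 0.104722 m^3/s
P = 0.104722 * (14.9 * 1e5) / 0.83 / 1000 = 188.0

188.0 kW


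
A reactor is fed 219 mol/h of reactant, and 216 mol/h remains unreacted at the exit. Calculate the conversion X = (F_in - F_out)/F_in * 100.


X = (F_in - F_out) / F_in * 100
Moles reacted = 219 - 216 = 3
X = 3 / 219 * 100
= 0.01370 * 100
= 1.370 %

1.370 %


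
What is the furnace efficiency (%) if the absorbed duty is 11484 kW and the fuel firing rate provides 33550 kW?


Furnace efficiency = Q_absorbed / Q_fuel * 100
= 11484 / 33550 * 100 = 34.23

34.23 %


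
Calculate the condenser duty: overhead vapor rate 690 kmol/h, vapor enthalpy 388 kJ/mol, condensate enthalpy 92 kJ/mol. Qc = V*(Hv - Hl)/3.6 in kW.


Qc = 690 * (388 - 92) / 3.6 = 690 * 296 / 3.6 = 56730

56730 kW


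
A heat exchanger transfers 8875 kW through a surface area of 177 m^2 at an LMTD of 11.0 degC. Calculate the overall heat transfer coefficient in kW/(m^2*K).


From Q = U*A*LMTD, U = Q / (A * LMTD)
U = 8875 / (177 * 11.0) = 8875 / 1947 = 4.558

4.558 kW/(m^2*K)


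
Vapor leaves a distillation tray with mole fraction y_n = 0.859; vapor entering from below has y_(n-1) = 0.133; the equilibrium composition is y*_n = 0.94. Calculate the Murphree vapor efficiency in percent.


Murphree vapor efficiency: EMV = (y_n - y_(n-1)) / (y*_n - y_(n-1)) * 100
EMV = (0.859 - 0.133) / (0.94 - 0.133) * 100 = 0.726 / 0.807 * 100 = 89.96

89.96 %


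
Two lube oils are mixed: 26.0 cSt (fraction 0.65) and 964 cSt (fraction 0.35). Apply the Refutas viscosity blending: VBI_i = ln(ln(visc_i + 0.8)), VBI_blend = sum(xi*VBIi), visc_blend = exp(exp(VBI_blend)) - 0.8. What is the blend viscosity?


Refutas method: VBN_i = 14.534*ln(ln(visc_i + 0.8)) + 10.975, blended linearly by mass fraction; since VBN is linear in VBI_i = ln(ln(visc_i + 0.8)) and the fractions sum to 1, blend VBI directly: visc = exp(exp(VBI_blend)) - 0.8
VBI_1 = ln(ln(26.0 + 0.8)) = 1.1904
VBI_2 = ln(ln(964 + 0.8)) = 1.92744
VBI_blend = 0.65 * 1.1904 + 0.35 * 1.92744 = 1.44836
visc_blend = exp(exp(1.44836)) - 0.8 = 69.74

69.74 cSt


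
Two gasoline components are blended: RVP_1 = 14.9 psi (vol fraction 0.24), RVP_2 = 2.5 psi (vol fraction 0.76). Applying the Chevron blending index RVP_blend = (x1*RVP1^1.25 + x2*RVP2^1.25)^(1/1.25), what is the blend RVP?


Chevron index: RVP_blend = (sum xi*RVPi^1.25)^(1/1.25)
RVP^1.25 terms: 0.24 * 14.9^1.25 + 0.76 * 2.5^1.25 = 9.4149
RVP_blend = 9.4149^(1/1.25) = 6.012

6.012 psi


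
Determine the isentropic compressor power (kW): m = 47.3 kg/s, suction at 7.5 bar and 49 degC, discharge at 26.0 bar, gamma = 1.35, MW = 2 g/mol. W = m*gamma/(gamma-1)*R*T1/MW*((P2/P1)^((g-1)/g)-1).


Isentropic work: W = m*(gamma/(gamma-1))*(R*T1/MW)*((P2/P1)^((gamma-1)/gamma) - 1)
T1 = 49 + 273.15 = 322.15 K
Pressure ratio = 26.0 / 7.5 = 3.46667
Exponent = (1.35 - 1)/1.35 = 0.259259
(P2/P1)^exp - 1 = 3.46667^0.259259 - 1 = 0.380312
W = 47.3 * 1.35 / 0.35 * 8.314 * 322.15 / 2 * 0.380312 = 92920

92920 kW


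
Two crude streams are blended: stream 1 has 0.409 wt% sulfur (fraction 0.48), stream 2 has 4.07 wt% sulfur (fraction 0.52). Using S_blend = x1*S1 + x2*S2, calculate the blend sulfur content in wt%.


Linear sulfur blending: S_blend = x1*S1 + x2*S2
Contribution 1: 0.48 * 0.409 = 0.19632 wt%
Contribution 2: 0.52 * 4.07 = 2.1164 wt%
S_blend = 0.19632 + 2.1164 = 2.31272

2.31272 wt%


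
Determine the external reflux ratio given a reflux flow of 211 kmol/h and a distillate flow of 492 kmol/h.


Reflux ratio definition: R = L / D (liquid returned / distillate withdrawn)
L = 211 kmol/h, D = 492 kmol/h
R = 211 / 492 = 0.4289

0.4289


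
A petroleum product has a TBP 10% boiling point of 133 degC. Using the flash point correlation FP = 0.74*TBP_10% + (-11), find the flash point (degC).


FP = 0.74 * 133 + (-11) = 87.42

87.42 degC


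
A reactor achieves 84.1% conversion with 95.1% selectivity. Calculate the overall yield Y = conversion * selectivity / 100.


Overall yield = conversion (%) * selectivity (%) / 100
Conversion = 84.1%, Selectivity = 95.1%
Y = 84.1 * 95.1 / 100
= 79.9791 %

79.9791 %


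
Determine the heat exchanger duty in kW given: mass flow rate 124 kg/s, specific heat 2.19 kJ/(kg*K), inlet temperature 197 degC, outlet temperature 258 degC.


Q = m_dot * cp * delta_T
delta_T = 258 - 197 = 61 K
Q = 124 * 2.19 * 61
= 271.56 * 61
= 16565.16 kW

16565.16 kW


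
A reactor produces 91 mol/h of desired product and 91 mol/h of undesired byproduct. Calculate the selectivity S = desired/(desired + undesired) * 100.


Selectivity = desired / (desired + undesired) * 100
Total products = 91 + 91 = 182 mol/h
S = 91 / 182 * 100
= 0.5000 * 100
= 50.00 %

50.00 %


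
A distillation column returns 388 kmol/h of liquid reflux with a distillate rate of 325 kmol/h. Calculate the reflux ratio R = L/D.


Reflux ratio definition: R = L / D (liquid returned / distillate withdrawn)
L = 388 kmol/h, D = 325 kmol/h
R = 388 / 325 = 1.194

1.194


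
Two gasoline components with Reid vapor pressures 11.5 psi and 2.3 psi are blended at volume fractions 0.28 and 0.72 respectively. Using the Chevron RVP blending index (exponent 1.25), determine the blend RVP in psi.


Chevron index: RVP_blend = (sum xi*RVPi^1.25)^(1/1.25)
RVP^1.25 terms: 0.28 * 11.5^1.25 + 0.72 * 2.3^1.25 = 7.96902
RVP_blend = 7.96902^(1/1.25) = 5.262

5.262 psi


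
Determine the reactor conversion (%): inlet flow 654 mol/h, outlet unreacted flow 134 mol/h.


X = (F_in - F_out) / F_in * 100
Moles reacted = 654 - 134 = 520
X = 520 / 654 * 100
= 0.7951 * 100
= 79.51 %

79.51 %


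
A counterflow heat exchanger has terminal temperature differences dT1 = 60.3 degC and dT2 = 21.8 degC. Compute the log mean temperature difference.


LMTD = (dT1 - dT2) / ln(dT1/dT2)
= (60.3 - 21.8) / ln(60.3 / 21.8) = 38.5 / 1.01742 = 37.84

37.84 degC


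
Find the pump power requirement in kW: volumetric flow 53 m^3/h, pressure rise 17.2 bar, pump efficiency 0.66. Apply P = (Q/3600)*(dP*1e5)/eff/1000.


Q = 53 / 3600 = 0.0147222 m^3/s
P = 0.0147222 * (17.2 * 1e5) / 0.66 / 1000 = 38.37

38.37 kW


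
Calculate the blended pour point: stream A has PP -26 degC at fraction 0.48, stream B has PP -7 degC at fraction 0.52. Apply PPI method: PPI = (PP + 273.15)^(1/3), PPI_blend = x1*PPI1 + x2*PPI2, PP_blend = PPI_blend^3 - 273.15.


PPI_1 = (-26 + 273.15)^(1/3) = 6.275575
PPI_2 = (-7 + 273.15)^(1/3) = 6.432436
PPI_blend = 0.48 * 6.275575 + 0.52 * 6.432436 = 6.357143
PP_blend = 6.357143^3 - 273.15 = 256.9129 - 273.15 = -16.24

-16.24 degC


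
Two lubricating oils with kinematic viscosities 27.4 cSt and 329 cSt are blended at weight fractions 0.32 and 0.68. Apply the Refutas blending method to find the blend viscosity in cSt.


Refutas method: VBN_i = 14.534*ln(ln(visc_i + 0.8)) + 10.975, blended linearly by mass fraction; since VBN is linear in VBI_i = ln(ln(visc_i + 0.8)) and the fractions sum to 1, blend VBI directly: visc = exp(exp(VBI_blend)) - 0.8
VBI_1 = ln(ln(27.4 + 0.8)) = 1.20577
VBI_2 = ln(ln(329 + 0.8)) = 1.7576
VBI_blend = 0.32 * 1.20577 + 0.68 * 1.7576 = 1.58101
visc_blend = exp(exp(1.58101)) - 0.8 = 128.2

128.2 cSt


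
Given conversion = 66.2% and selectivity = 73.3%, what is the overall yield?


Overall yield = conversion (%) * selectivity (%) / 100
Conversion = 66.2%, Selectivity = 73.3%
Y = 66.2 * 73.3 / 100
= 48.5246 %

48.5246 %


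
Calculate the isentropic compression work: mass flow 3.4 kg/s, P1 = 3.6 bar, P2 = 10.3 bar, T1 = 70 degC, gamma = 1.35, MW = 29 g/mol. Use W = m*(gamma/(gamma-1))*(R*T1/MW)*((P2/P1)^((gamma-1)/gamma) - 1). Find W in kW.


Isentropic work: W = m*(gamma/(gamma-1))*(R*T1/MW)*((P2/P1)^((gamma-1)/gamma) - 1)
T1 = 70 + 273.15 = 343.15 K
Pressure ratio = 10.3 / 3.6 = 2.86111
Exponent = (1.35 - 1)/1.35 = 0.259259
(P2/P1)^exp - 1 = 2.86111^0.259259 - 1 = 0.31329
W = 3.4 * 1.35 / 0.35 * 8.314 * 343.15 / 29 * 0.31329 = 404.2

404.2 kW


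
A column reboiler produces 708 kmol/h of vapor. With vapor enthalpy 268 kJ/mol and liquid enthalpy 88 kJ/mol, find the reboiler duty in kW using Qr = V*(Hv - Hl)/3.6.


Qr = 708 * (268 - 88) / 3.6 = 708 * 180 / 3.6 = 35400

35400 kW


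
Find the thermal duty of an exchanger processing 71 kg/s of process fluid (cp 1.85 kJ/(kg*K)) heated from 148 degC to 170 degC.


Q = m_dot * cp * delta_T
delta_T = 170 - 148 = 22 K
Q = 71 * 1.85 * 22
= 131.35 * 22
= 2889.7 kW

2889.7 kW


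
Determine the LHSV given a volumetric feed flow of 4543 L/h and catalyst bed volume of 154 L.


LHSV = volumetric feed rate / catalyst volume
= 4543 L/h / 154 L
= 29.50 h^-1

29.50 h^-1


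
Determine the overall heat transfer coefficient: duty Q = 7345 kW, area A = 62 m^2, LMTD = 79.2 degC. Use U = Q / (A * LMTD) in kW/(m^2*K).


From Q = U*A*LMTD, U = Q / (A * LMTD)
U = 7345 / (62 * 79.2) = 7345 / 4910.4 = 1.496

1.496 kW/(m^2*K)


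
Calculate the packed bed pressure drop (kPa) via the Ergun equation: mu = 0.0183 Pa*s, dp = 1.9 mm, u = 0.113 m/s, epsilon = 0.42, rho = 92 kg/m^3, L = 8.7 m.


dp = 1.9 mm = 0.0019 m
Viscous term = 150*0.0183*0.113*(1-0.42)^2 / (0.0019^2*0.42^3) = 390141
Inertial term = 1.75*92*0.113^2*(1-0.42) / (0.0019*0.42^3) = 8470.5
dP/L = 390141 + 8470.5 = 398612 Pa/m
dP = 398612 * 8.7 / 1000 = 3468 kPa

3468 kPa


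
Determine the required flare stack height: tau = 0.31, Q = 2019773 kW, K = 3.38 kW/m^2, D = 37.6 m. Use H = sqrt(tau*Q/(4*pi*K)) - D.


tau*Q/(4*pi*K) = 0.31 * 2019773 / (4 * pi * 3.38) = 14741.4
sqrt(14741.4) = 121.414
H = 121.414 - 37.6 = 83.81

83.81 m


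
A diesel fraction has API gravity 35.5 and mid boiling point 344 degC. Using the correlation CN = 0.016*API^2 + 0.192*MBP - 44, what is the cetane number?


CN = 0.016 * 35.5^2 + 0.192 * 344 - 44
CN = 20.164 + 66.048 - 44 = 42.212

42.212


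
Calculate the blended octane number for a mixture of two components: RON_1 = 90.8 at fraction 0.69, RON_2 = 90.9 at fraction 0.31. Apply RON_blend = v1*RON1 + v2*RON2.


Linear blending: RON_blend = sum(vi * RONi)
Contribution 1: 0.69 * 90.8 = 62.652
Contribution 2: 0.31 * 90.9 = 28.179
RON_blend = 62.652 + 28.179 = 90.831

90.831


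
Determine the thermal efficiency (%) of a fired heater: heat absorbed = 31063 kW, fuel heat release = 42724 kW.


Furnace efficiency = Q_absorbed / Q_fuel * 100
= 31063 / 42724 * 100 = 72.71

72.71 %


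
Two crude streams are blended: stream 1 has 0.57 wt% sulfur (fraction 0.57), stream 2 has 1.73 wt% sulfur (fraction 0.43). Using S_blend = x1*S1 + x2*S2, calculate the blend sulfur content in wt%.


Linear sulfur blending: S_blend = x1*S1 + x2*S2
Contribution 1: 0.57 * 0.57 = 0.3249 wt%
Contribution 2: 0.43 * 1.73 = 0.7439 wt%
S_blend = 0.3249 + 0.7439 = 1.0688

1.0688 wt%


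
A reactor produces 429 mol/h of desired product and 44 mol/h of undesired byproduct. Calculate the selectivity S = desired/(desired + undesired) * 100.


Selectivity = desired / (desired + undesired) * 100
Total products = 429 + 44 = 473 mol/h
S = 429 / 473 * 100
= 0.9070 * 100
= 90.70 %

90.70 %


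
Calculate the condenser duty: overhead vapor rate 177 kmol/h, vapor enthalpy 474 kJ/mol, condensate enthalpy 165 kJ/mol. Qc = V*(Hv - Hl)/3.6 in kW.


Qc = 177 * (474 - 165) / 3.6 = 177 * 309 / 3.6 = 15190

15190 kW


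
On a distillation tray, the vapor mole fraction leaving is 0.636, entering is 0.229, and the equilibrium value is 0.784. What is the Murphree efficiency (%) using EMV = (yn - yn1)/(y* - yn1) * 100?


Murphree vapor efficiency: EMV = (y_n - y_(n-1)) / (y*_n - y_(n-1)) * 100
EMV = (0.636 - 0.229) / (0.784 - 0.229) * 100 = 0.407 / 0.555 * 100 = 73.33

73.33 %


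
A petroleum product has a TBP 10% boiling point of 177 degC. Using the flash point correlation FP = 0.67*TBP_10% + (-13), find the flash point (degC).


FP = 0.67 * 177 + (-13) = 105.59

105.59 degC


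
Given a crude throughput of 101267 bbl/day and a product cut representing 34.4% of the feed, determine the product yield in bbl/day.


Crude throughput = 101267 bbl/day
Fraction yield = 34.4%
yield = throughput * fraction / 100
yield = 101267 * 34.4 / 100 = 34835.848

34835.848 bbl/day


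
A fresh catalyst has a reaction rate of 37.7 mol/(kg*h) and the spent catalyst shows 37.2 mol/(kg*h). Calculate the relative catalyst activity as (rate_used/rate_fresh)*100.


Activity (%) = (rate_used / rate_fresh) * 100
rate_used = 37.2, rate_fresh = 37.7
= (37.2 / 37.7) * 100
= 0.9867 * 100 = 98.67

98.67 %


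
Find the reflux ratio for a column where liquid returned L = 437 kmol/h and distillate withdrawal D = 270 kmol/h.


Reflux ratio definition: R = L / D (liquid returned / distillate withdrawn)
L = 437 kmol/h, D = 270 kmol/h
R = 437 / 270 = 1.619

1.619


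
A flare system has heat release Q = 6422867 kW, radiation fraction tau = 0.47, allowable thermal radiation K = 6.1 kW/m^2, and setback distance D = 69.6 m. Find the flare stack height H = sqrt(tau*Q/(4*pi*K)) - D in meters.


tau*Q/(4*pi*K) = 0.47 * 6422867 / (4 * pi * 6.1) = 39381
sqrt(39381) = 198.446
H = 198.446 - 69.6 = 128.8

128.8 m


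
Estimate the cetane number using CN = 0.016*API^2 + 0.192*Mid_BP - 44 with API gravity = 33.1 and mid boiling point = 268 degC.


CN = 0.016 * 33.1^2 + 0.192 * 268 - 44
CN = 17.52976 + 51.456 - 44 = 24.98576

24.98576


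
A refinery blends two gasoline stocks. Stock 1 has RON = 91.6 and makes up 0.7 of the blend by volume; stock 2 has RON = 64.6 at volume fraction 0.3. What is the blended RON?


Linear blending: RON_blend = sum(vi * RONi)
Contribution 1: 0.7 * 91.6 = 64.12
Contribution 2: 0.3 * 64.6 = 19.38
RON_blend = 64.12 + 19.38 = 83.5

83.5


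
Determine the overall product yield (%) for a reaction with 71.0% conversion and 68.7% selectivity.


Overall yield = conversion (%) * selectivity (%) / 100
Conversion = 71.0%, Selectivity = 68.7%
Y = 71.0 * 68.7 / 100
= 48.777 %

48.777 %


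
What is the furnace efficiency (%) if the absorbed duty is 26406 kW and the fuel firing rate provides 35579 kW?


Furnace efficiency = Q_absorbed / Q_fuel * 100
= 26406 / 35579 * 100 = 74.22

74.22 %


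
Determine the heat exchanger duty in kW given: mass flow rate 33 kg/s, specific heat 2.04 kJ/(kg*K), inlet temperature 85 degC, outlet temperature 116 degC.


Q = m_dot * cp * delta_T
delta_T = 116 - 85 = 31 K
Q = 33 * 2.04 * 31
= 67.32 * 31
= 2086.92 kW

2086.92 kW


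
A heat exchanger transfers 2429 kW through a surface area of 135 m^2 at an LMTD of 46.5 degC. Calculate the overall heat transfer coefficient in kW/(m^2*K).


From Q = U*A*LMTD, U = Q / (A * LMTD)
U = 2429 / (135 * 46.5) = 2429 / 6277.5 = 0.3869

0.3869 kW/(m^2*K)


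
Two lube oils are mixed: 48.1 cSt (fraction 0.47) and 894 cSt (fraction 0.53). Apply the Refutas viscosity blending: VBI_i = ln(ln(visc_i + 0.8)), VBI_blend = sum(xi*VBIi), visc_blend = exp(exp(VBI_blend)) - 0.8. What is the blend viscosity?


Refutas method: VBN_i = 14.534*ln(ln(visc_i + 0.8)) + 10.975, blended linearly by mass fraction; since VBN is linear in VBI_i = ln(ln(visc_i + 0.8)) and the fractions sum to 1, blend VBI directly: visc = exp(exp(VBI_blend)) - 0.8
VBI_1 = ln(ln(48.1 + 0.8)) = 1.35835
VBI_2 = ln(ln(894 + 0.8)) = 1.91642
VBI_blend = 0.47 * 1.35835 + 0.53 * 1.91642 = 1.65413
visc_blend = exp(exp(1.65413)) - 0.8 = 185.7

185.7 cSt


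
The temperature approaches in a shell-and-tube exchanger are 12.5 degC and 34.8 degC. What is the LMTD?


LMTD = (dT1 - dT2) / ln(dT1/dT2)
= (12.5 - 34.8) / ln(12.5 / 34.8) = -22.3 / -1.02389 = 21.78

21.78 degC


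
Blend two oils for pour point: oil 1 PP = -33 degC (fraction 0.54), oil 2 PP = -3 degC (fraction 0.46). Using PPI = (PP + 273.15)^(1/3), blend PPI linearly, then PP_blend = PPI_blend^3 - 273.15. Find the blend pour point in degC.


PPI_1 = (-33 + 273.15)^(1/3) = 6.215759
PPI_2 = (-3 + 273.15)^(1/3) = 6.464501
PPI_blend = 0.54 * 6.215759 + 0.46 * 6.464501 = 6.33018
PP_blend = 6.33018^3 - 273.15 = 253.6578 - 273.15 = -19.49

-19.49 degC


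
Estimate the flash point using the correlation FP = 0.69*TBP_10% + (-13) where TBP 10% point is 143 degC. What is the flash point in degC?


FP = 0.69 * 143 + (-13) = 85.67

85.67 degC


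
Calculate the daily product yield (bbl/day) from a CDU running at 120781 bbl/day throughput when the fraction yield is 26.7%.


Crude throughput = 120781 bbl/day
Fraction yield = 26.7%
yield = throughput * fraction / 100
yield = 120781 * 26.7 / 100 = 32248.527

32248.527 bbl/day


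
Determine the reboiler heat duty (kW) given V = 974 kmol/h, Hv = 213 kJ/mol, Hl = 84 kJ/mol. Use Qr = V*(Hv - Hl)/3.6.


Qr = 974 * (213 - 84) / 3.6 = 974 * 129 / 3.6 = 34900

34900 kW


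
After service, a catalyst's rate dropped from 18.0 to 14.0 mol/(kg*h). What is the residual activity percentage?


Activity (%) = (rate_used / rate_fresh) * 100
rate_used = 14.0, rate_fresh = 18.0
= (14.0 / 18.0) * 100
= 0.7778 * 100 = 77.78

77.78 %


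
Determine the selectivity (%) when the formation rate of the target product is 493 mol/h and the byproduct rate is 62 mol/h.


Selectivity = desired / (desired + undesired) * 100
Total products = 493 + 62 = 555 mol/h
S = 493 / 555 * 100
= 0.8883 * 100
= 88.83 %

88.83 %


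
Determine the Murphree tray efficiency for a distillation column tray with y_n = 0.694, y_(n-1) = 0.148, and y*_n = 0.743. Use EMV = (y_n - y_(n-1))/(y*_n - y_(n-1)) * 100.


Murphree vapor efficiency: EMV = (y_n - y_(n-1)) / (y*_n - y_(n-1)) * 100
EMV = (0.694 - 0.148) / (0.743 - 0.148) * 100 = 0.546 / 0.595 * 100 = 91.76

91.76 %


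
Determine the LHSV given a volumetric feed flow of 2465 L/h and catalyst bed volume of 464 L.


LHSV = volumetric feed rate / catalyst volume
= 2465 L/h / 464 L
= 5.312 h^-1

5.312 h^-1


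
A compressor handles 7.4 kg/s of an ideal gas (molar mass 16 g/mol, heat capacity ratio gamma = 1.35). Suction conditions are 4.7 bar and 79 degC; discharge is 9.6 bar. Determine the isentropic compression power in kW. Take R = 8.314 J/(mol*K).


Isentropic work: W = m*(gamma/(gamma-1))*(R*T1/MW)*((P2/P1)^((gamma-1)/gamma) - 1)
T1 = 79 + 273.15 = 352.15 K
Pressure ratio = 9.6 / 4.7 = 2.04255
Exponent = (1.35 - 1)/1.35 = 0.259259
(P2/P1)^exp - 1 = 2.04255^0.259259 - 1 = 0.203414
W = 7.4 * 1.35 / 0.35 * 8.314 * 352.15 / 16 * 0.203414 = 1062

1062 kW


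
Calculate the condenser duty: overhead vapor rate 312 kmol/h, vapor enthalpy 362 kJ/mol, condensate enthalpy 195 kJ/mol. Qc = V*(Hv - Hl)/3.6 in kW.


Qc = 312 * (362 - 195) / 3.6 = 312 * 167 / 3.6 = 14470

14470 kW


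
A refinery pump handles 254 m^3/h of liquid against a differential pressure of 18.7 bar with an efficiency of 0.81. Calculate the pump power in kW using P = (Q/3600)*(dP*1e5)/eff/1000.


Q = 254 / 3600 = 0.0705556 m^3/s
P = 0.0705556 * (18.7 * 1e5) / 0.81 / 1000 = 162.9

162.9 kW


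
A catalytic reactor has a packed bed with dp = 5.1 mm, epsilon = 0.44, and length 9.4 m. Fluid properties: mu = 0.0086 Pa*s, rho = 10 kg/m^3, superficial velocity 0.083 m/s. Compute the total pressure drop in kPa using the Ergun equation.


dp = 5.1 mm = 0.0051 m
Viscous term = 150*0.0086*0.083*(1-0.44)^2 / (0.0051^2*0.44^3) = 15154.6
Inertial term = 1.75*10*0.083^2*(1-0.44) / (0.0051*0.44^3) = 155.401
dP/L = 15154.6 + 155.401 = 15310 Pa/m
dP = 15310 * 9.4 / 1000 = 143.9 kPa

143.9 kPa


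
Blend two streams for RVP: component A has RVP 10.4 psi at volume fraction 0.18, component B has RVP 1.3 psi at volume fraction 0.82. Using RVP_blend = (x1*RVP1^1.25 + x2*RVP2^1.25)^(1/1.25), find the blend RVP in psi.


Chevron index: RVP_blend = (sum xi*RVPi^1.25)^(1/1.25)
RVP^1.25 terms: 0.18 * 10.4^1.25 + 0.82 * 1.3^1.25 = 4.5
RVP_blend = 4.5^(1/1.25) = 3.331

3.331 psi


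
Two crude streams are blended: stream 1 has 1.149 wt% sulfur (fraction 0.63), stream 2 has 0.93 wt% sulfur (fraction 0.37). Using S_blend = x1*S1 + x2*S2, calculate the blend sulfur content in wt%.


Linear sulfur blending: S_blend = x1*S1 + x2*S2
Contribution 1: 0.63 * 1.149 = 0.72387 wt%
Contribution 2: 0.37 * 0.93 = 0.3441 wt%
S_blend = 0.72387 + 0.3441 = 1.06797

1.06797 wt%


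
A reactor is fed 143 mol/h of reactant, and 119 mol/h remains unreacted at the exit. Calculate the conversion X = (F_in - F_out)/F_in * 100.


X = (F_in - F_out) / F_in * 100
Moles reacted = 143 - 119 = 24
X = 24 / 143 * 100
= 0.1678 * 100
= 16.78 %

16.78 %


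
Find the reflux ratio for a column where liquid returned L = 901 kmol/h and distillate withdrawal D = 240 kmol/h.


Reflux ratio definition: R = L / D (liquid returned / distillate withdrawn)
L = 901 kmol/h, D = 240 kmol/h
R = 901 / 240 = 3.754

3.754


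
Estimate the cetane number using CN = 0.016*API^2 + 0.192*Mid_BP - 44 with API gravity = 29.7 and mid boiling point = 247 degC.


CN = 0.016 * 29.7^2 + 0.192 * 247 - 44
CN = 14.11344 + 47.424 - 44 = 17.53744

17.53744


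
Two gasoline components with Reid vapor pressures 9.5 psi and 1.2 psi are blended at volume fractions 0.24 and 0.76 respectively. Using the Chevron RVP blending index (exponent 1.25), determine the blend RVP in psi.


Chevron index: RVP_blend = (sum xi*RVPi^1.25)^(1/1.25)
RVP^1.25 terms: 0.24 * 9.5^1.25 + 0.76 * 1.2^1.25 = 4.95735
RVP_blend = 4.95735^(1/1.25) = 3.599

3.599 psi


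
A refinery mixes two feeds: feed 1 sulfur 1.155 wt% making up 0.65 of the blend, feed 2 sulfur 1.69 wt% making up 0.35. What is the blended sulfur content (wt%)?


Linear sulfur blending: S_blend = x1*S1 + x2*S2
Contribution 1: 0.65 * 1.155 = 0.75075 wt%
Contribution 2: 0.35 * 1.69 = 0.5915 wt%
S_blend = 0.75075 + 0.5915 = 1.34225

1.34225 wt%


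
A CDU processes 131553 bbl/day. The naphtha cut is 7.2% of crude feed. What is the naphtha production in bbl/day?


Crude throughput = 131553 bbl/day
Fraction yield = 7.2%
yield = throughput * fraction / 100
yield = 131553 * 7.2 / 100 = 9471.816

9471.816 bbl/day


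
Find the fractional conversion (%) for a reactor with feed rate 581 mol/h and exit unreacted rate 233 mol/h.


X = (F_in - F_out) / F_in * 100
Moles reacted = 581 - 233 = 348
X = 348 / 581 * 100
= 0.5990 * 100
= 59.90 %

59.90 %


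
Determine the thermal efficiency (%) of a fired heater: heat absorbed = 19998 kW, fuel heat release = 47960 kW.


Furnace efficiency = Q_absorbed / Q_fuel * 100
= 19998 / 47960 * 100 = 41.70

41.70 %


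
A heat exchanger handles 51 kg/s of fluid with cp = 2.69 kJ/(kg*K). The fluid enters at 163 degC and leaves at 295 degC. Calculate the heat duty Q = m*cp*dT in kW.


Q = m_dot * cp * delta_T
delta_T = 295 - 163 = 132 K
Q = 51 * 2.69 * 132
= 137.19 * 132
= 18109.08 kW

18109.08 kW


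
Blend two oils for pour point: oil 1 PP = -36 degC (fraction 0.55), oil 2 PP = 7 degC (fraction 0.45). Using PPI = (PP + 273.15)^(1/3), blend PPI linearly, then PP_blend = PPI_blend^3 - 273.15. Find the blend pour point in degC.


PPI_1 = (-36 + 273.15)^(1/3) = 6.189768
PPI_2 = (7 + 273.15)^(1/3) = 6.543301
PPI_blend = 0.55 * 6.189768 + 0.45 * 6.543301 = 6.348858
PP_blend = 6.348858^3 - 273.15 = 255.9098 - 273.15 = -17.24

-17.24 degC


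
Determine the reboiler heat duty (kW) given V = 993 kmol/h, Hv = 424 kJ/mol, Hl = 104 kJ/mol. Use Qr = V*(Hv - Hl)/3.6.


Qr = 993 * (424 - 104) / 3.6 = 993 * 320 / 3.6 = 88270

88270 kW


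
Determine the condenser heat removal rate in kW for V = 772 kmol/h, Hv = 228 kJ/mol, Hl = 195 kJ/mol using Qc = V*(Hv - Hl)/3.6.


Qc = 772 * (228 - 195) / 3.6 = 772 * 33 / 3.6 = 7077

7077 kW


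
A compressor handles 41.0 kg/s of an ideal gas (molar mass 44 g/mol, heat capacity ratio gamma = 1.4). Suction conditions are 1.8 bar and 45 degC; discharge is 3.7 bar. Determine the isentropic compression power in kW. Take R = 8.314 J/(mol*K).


Isentropic work: W = m*(gamma/(gamma-1))*(R*T1/MW)*((P2/P1)^((gamma-1)/gamma) - 1)
T1 = 45 + 273.15 = 318.15 K
Pressure ratio = 3.7 / 1.8 = 2.05556
Exponent = (1.4 - 1)/1.4 = 0.285714
(P2/P1)^exp - 1 = 2.05556^0.285714 - 1 = 0.228594
W = 41.0 * 1.4 / 0.4 * 8.314 * 318.15 / 44 * 0.228594 = 1972

1972 kW


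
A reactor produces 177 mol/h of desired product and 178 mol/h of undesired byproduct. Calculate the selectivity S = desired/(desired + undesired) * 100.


Selectivity = desired / (desired + undesired) * 100
Total products = 177 + 178 = 355 mol/h
S = 177 / 355 * 100
= 0.4986 * 100
= 49.86 %

49.86 %


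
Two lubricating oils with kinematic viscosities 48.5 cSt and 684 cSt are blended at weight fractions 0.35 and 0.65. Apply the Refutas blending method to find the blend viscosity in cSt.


Refutas method: VBN_i = 14.534*ln(ln(visc_i + 0.8)) + 10.975, blended linearly by mass fraction; since VBN is linear in VBI_i = ln(ln(visc_i + 0.8)) and the fractions sum to 1, blend VBI directly: visc = exp(exp(VBI_blend)) - 0.8
VBI_1 = ln(ln(48.5 + 0.8)) = 1.36044
VBI_2 = ln(ln(684 + 0.8)) = 1.87627
VBI_blend = 0.35 * 1.36044 + 0.65 * 1.87627 = 1.69573
visc_blend = exp(exp(1.69573)) - 0.8 = 232.1

232.1 cSt


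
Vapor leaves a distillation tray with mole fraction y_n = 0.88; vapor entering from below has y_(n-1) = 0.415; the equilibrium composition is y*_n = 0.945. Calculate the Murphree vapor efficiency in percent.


Murphree vapor efficiency: EMV = (y_n - y_(n-1)) / (y*_n - y_(n-1)) * 100
EMV = (0.88 - 0.415) / (0.945 - 0.415) * 100 = 0.465 / 0.53 * 100 = 87.74

87.74 %


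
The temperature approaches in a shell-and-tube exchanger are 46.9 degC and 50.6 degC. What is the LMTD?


LMTD = (dT1 - dT2) / ln(dT1/dT2)
= (46.9 - 50.6) / ln(46.9 / 50.6) = -3.7 / -0.0759339 = 48.73

48.73 degC


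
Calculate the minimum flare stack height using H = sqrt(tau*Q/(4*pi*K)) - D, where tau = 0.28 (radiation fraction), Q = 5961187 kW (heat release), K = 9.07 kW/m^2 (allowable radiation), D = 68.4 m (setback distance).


tau*Q/(4*pi*K) = 0.28 * 5961187 / (4 * pi * 9.07) = 14644.5
sqrt(14644.5) = 121.014
H = 121.014 - 68.4 = 52.61

52.61 m


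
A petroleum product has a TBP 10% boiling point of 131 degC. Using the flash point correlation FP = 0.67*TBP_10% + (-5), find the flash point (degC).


FP = 0.67 * 131 + (-5) = 82.77

82.77 degC


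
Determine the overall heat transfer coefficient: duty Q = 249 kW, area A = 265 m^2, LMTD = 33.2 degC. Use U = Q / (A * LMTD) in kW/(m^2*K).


From Q = U*A*LMTD, U = Q / (A * LMTD)
U = 249 / (265 * 33.2) = 249 / 8798 = 0.02830

0.02830 kW/(m^2*K)


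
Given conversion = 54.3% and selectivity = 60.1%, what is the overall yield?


Overall yield = conversion (%) * selectivity (%) / 100
Conversion = 54.3%, Selectivity = 60.1%
Y = 54.3 * 60.1 / 100
= 32.6343 %

32.6343 %


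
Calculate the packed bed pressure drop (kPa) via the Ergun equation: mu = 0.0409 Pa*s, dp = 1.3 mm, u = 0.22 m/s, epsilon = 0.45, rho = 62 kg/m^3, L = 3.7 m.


dp = 1.3 mm = 0.0013 m
Viscous term = 150*0.0409*0.22*(1-0.45)^2 / (0.0013^2*0.45^3) = 2651170
Inertial term = 1.75*62*0.22^2*(1-0.45) / (0.0013*0.45^3) = 24381.3
dP/L = 2651170 + 24381.3 = 2675550 Pa/m
dP = 2675550 * 3.7 / 1000 = 9900 kPa

9900 kPa


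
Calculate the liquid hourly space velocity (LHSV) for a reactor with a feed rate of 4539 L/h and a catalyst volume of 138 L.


LHSV = volumetric feed rate / catalyst volume
= 4539 L/h / 138 L
= 32.89 h^-1

32.89 h^-1


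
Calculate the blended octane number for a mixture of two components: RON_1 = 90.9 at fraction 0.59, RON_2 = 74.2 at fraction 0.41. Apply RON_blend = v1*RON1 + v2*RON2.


Linear blending: RON_blend = sum(vi * RONi)
Contribution 1: 0.59 * 90.9 = 53.631
Contribution 2: 0.41 * 74.2 = 30.422
RON_blend = 53.631 + 30.422 = 84.053

84.053


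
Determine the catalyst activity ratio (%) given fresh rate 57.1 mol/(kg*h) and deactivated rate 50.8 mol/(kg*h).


Activity (%) = (rate_used / rate_fresh) * 100
rate_used = 50.8, rate_fresh = 57.1
= (50.8 / 57.1) * 100
= 0.8897 * 100 = 88.97

88.97 %


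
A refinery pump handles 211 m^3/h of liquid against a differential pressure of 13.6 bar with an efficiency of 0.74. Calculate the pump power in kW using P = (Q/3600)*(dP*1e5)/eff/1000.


Q = 211 / 3600 = 0.0586111 m^3/s
P = 0.0586111 * (13.6 * 1e5) / 0.74 / 1000 = 107.7

107.7 kW


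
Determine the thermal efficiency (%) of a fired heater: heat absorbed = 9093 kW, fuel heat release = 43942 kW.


Furnace efficiency = Q_absorbed / Q_fuel * 100
= 9093 / 43942 * 100 = 20.69

20.69 %


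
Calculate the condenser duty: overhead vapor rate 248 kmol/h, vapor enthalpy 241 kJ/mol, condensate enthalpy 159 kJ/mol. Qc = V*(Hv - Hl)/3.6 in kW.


Qc = 248 * (241 - 159) / 3.6 = 248 * 82 / 3.6 = 5649

5649 kW


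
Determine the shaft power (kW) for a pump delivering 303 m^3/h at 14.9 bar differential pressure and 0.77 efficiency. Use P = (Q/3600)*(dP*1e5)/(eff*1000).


Q = 303 / 3600 = 0.0841667 m^3/s
P = 0.0841667 * (14.9 * 1e5) / 0.77 / 1000 = 162.9

162.9 kW


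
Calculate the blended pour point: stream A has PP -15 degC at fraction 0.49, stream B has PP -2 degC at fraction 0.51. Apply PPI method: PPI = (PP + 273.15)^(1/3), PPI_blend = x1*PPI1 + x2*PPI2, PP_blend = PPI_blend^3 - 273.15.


PPI_1 = (-15 + 273.15)^(1/3) = 6.36733
PPI_2 = (-2 + 273.15)^(1/3) = 6.472467
PPI_blend = 0.49 * 6.36733 + 0.51 * 6.472467 = 6.42095
PP_blend = 6.42095^3 - 273.15 = 264.7268 - 273.15 = -8.42

-8.42 degC


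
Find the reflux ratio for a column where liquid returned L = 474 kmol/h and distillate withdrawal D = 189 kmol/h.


Reflux ratio definition: R = L / D (liquid returned / distillate withdrawn)
L = 474 kmol/h, D = 189 kmol/h
R = 474 / 189 = 2.508

2.508


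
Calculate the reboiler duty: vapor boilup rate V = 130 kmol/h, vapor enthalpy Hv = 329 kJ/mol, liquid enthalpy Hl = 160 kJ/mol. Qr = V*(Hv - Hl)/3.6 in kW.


Qr = 130 * (329 - 160) / 3.6 = 130 * 169 / 3.6 = 6103

6103 kW


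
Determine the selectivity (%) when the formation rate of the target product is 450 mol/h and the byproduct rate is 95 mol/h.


Selectivity = desired / (desired + undesired) * 100
Total products = 450 + 95 = 545 mol/h
S = 450 / 545 * 100
= 0.8257 * 100
= 82.57 %

82.57 %


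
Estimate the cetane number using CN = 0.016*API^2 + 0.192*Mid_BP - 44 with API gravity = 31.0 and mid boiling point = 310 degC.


CN = 0.016 * 31.0^2 + 0.192 * 310 - 44
CN = 15.376 + 59.52 - 44 = 30.896

30.896


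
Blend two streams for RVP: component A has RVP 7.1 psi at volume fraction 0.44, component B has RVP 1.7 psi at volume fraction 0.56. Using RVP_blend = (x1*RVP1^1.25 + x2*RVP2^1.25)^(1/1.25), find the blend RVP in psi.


Chevron index: RVP_blend = (sum xi*RVPi^1.25)^(1/1.25)
RVP^1.25 terms: 0.44 * 7.1^1.25 + 0.56 * 1.7^1.25 = 6.18653
RVP_blend = 6.18653^(1/1.25) = 4.297

4.297 psi


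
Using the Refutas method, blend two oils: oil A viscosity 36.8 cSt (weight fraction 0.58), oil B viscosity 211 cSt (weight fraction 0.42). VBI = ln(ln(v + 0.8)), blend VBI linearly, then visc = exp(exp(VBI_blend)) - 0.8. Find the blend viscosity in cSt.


Refutas method: VBN_i = 14.534*ln(ln(visc_i + 0.8)) + 10.975, blended linearly by mass fraction; since VBN is linear in VBI_i = ln(ln(visc_i + 0.8)) and the fractions sum to 1, blend VBI directly: visc = exp(exp(VBI_blend)) - 0.8
VBI_1 = ln(ln(36.8 + 0.8)) = 1.28841
VBI_2 = ln(ln(211 + 0.8)) = 1.67815
VBI_blend = 0.58 * 1.28841 + 0.42 * 1.67815 = 1.4521
visc_blend = exp(exp(1.4521)) - 0.8 = 70.87

70.87 cSt


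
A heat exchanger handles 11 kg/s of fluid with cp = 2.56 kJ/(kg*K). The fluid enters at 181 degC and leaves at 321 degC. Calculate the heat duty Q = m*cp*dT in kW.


Q = m_dot * cp * delta_T
delta_T = 321 - 181 = 140 K
Q = 11 * 2.56 * 140
= 28.16 * 140
= 3942.4 kW

3942.4 kW


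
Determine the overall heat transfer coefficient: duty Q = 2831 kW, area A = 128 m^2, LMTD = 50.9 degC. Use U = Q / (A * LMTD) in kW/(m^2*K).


From Q = U*A*LMTD, U = Q / (A * LMTD)
U = 2831 / (128 * 50.9) = 2831 / 6515.2 = 0.4345

0.4345 kW/(m^2*K)


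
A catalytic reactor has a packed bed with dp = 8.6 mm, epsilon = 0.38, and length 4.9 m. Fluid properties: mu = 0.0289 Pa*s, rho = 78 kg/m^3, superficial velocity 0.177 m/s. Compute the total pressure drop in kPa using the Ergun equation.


dp = 8.6 mm = 0.0086 m
Viscous term = 150*0.0289*0.177*(1-0.38)^2 / (0.0086^2*0.38^3) = 72677.2
Inertial term = 1.75*78*0.177^2*(1-0.38) / (0.0086*0.38^3) = 5618.52
dP/L = 72677.2 + 5618.52 = 78295.7 Pa/m
dP = 78295.7 * 4.9 / 1000 = 383.6 kPa

383.6 kPa


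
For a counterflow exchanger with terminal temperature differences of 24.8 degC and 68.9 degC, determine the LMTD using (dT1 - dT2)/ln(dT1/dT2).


LMTD = (dT1 - dT2) / ln(dT1/dT2)
= (24.8 - 68.9) / ln(24.8 / 68.9) = -44.1 / -1.02181 = 43.16

43.16 degC


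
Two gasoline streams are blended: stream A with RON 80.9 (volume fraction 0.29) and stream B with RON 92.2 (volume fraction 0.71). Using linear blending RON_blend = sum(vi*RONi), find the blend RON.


Linear blending: RON_blend = sum(vi * RONi)
Contribution 1: 0.29 * 80.9 = 23.461
Contribution 2: 0.71 * 92.2 = 65.462
RON_blend = 23.461 + 65.462 = 88.923

88.923


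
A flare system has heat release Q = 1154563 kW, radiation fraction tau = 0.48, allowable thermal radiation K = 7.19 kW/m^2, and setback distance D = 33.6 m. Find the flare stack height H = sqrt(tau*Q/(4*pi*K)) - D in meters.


tau*Q/(4*pi*K) = 0.48 * 1154563 / (4 * pi * 7.19) = 6133.67
sqrt(6133.67) = 78.3178
H = 78.3178 - 33.6 = 44.72

44.72 m


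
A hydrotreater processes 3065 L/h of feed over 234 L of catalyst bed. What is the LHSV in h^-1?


LHSV = volumetric feed rate / catalyst volume
= 3065 L/h / 234 L
= 13.10 h^-1

13.10 h^-1


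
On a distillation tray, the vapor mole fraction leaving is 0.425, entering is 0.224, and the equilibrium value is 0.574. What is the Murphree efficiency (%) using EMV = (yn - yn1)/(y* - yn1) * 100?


Murphree vapor efficiency: EMV = (y_n - y_(n-1)) / (y*_n - y_(n-1)) * 100
EMV = (0.425 - 0.224) / (0.574 - 0.224) * 100 = 0.201 / 0.35 * 100 = 57.43

57.43 %


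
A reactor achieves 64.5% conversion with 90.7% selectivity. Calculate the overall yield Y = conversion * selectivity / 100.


Overall yield = conversion (%) * selectivity (%) / 100
Conversion = 64.5%, Selectivity = 90.7%
Y = 64.5 * 90.7 / 100
= 58.5015 %

58.5015 %


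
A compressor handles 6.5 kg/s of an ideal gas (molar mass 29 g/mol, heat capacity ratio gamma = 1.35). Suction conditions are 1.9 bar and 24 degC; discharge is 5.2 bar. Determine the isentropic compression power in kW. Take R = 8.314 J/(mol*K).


Isentropic work: W = m*(gamma/(gamma-1))*(R*T1/MW)*((P2/P1)^((gamma-1)/gamma) - 1)
T1 = 24 + 273.15 = 297.15 K
Pressure ratio = 5.2 / 1.9 = 2.73684
Exponent = (1.35 - 1)/1.35 = 0.259259
(P2/P1)^exp - 1 = 2.73684^0.259259 - 1 = 0.298258
W = 6.5 * 1.35 / 0.35 * 8.314 * 297.15 / 29 * 0.298258 = 637.0

637.0 kW


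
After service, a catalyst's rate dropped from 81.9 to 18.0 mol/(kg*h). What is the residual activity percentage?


Activity (%) = (rate_used / rate_fresh) * 100
rate_used = 18.0, rate_fresh = 81.9
= (18.0 / 81.9) * 100
= 0.2198 * 100 = 21.98

21.98 %


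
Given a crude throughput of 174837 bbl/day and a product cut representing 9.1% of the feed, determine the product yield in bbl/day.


Crude throughput = 174837 bbl/day
Fraction yield = 9.1%
yield = throughput * fraction / 100
yield = 174837 * 9.1 / 100 = 15910.167

15910.167 bbl/day


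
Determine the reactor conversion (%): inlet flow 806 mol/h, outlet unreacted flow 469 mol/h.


X = (F_in - F_out) / F_in * 100
Moles reacted = 806 - 469 = 337
X = 337 / 806 * 100
= 0.4181 * 100
= 41.81 %

41.81 %


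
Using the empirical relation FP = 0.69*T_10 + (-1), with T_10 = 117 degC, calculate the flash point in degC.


FP = 0.69 * 117 + (-1) = 79.73

79.73 degC


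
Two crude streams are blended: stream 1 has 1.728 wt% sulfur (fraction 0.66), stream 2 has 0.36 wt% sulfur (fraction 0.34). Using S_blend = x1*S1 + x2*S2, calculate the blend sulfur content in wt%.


Linear sulfur blending: S_blend = x1*S1 + x2*S2
Contribution 1: 0.66 * 1.728 = 1.14048 wt%
Contribution 2: 0.34 * 0.36 = 0.1224 wt%
S_blend = 1.14048 + 0.1224 = 1.26288

1.26288 wt%


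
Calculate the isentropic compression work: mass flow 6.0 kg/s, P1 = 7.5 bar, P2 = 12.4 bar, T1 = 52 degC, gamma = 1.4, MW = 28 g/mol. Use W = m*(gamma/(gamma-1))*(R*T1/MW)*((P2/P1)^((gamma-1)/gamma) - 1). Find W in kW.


Isentropic work: W = m*(gamma/(gamma-1))*(R*T1/MW)*((P2/P1)^((gamma-1)/gamma) - 1)
T1 = 52 + 273.15 = 325.15 K
Pressure ratio = 12.4 / 7.5 = 1.65333
Exponent = (1.4 - 1)/1.4 = 0.285714
(P2/P1)^exp - 1 = 1.65333^0.285714 - 1 = 0.154485
W = 6.0 * 1.4 / 0.4 * 8.314 * 325.15 / 28 * 0.154485 = 313.2

313.2 kW


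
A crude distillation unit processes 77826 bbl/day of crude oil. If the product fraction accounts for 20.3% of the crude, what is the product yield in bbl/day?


Crude throughput = 77826 bbl/day
Fraction yield = 20.3%
yield = throughput * fraction / 100
yield = 77826 * 20.3 / 100 = 15798.678

15798.678 bbl/day
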